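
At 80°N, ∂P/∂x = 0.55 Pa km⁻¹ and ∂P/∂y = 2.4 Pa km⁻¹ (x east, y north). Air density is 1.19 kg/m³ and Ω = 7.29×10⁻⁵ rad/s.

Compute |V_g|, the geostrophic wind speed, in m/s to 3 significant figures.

Coriolis parameter at 80°N:
f = 2Ω sin φ = 2 × 7.29×10⁻⁵ × sin 80° = 1.44×10⁻⁴ s⁻¹
Component geostrophic relations (x east, y north):
u_g = −(1/(fρ)) ∂P/∂y,  v_g = (1/(fρ)) ∂P/∂x
u_g = −(2.4×10⁻³)/(1.44×10⁻⁴ × 1.19) = −14.0 m/s;  v_g = (0.55×10⁻³)/(1.44×10⁻⁴ × 1.19) = 3.22 m/s
|V_g| = √(u_g² + v_g²) = 14.4 m/s

14.4 m/s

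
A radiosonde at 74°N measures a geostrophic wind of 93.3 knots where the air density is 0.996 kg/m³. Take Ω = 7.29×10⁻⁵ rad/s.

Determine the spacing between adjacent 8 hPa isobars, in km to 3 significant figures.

Coriolis parameter at 74°N:
f = 2Ω sin φ = 2 × 7.29×10⁻⁵ × sin 74° = 1.40×10⁻⁴ s⁻¹
Wind speed in SI: 93.3 knots = 48.0 m/s
Geostrophic balance rearranged: |∂P/∂n| = f ρ V_g
|∂P/∂n| = 1.40×10⁻⁴ × 0.996 × 48.0 = 6.70×10⁻³ Pa/m
Isobar spacing: Δn = ΔP/|∂P/∂n| = 800 Pa / 6.70×10⁻³ Pa/m = 119402 m ≈ 119 km

119 km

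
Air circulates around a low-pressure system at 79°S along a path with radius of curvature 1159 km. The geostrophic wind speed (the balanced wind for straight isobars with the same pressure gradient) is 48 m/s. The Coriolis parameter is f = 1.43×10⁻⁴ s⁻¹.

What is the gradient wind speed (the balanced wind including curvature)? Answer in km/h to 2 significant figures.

Around a low, centrifugal force acts outward with Coriolis, so pressure-gradient force balances both:
(1/ρ)|∂P/∂n| = fV + V²/R  →  V² + fR·V − fR·V_g = 0
With fR = 1.43×10⁻⁴ × 1159×10³ m = 166 m/s:
V = [−fR + √((fR)² + 4 fR V_g)]/2 = [−166 + √(166² + 4×166×48)]/2 = 38.9 m/s
Subgeostrophic (V < V_g = 48 m/s), as expected around a low.
Converting: 38.9 m/s × 3.6 = 140 km/h

140 km/h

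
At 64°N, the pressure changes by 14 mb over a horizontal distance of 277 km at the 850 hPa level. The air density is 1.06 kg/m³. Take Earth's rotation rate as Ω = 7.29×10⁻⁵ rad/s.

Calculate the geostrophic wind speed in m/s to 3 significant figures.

Coriolis parameter at 64°N:
f = 2Ω sin φ = 2 × 7.29×10⁻⁵ × sin 64° = 1.31×10⁻⁴ s⁻¹
Pressure gradient: |∂P/∂n| = 1400 Pa / 277000 m = 5.05×10⁻³ Pa/m
Geostrophic balance (pressure-gradient force = Coriolis force):
V_g = (1/(fρ)) |∂P/∂n| = 5.05×10⁻³ / (1.31×10⁻⁴ × 1.06) = 36.4 m/s

36.4 m/s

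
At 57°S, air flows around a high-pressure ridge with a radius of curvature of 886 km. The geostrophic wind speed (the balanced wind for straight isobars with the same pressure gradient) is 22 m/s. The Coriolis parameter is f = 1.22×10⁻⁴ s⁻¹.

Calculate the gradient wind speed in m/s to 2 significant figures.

Around a high, pressure-gradient force acts outward with centrifugal, so Coriolis balances both:
fV = (1/ρ)|∂P/∂n| + V²/R  →  V² − fR·V + fR·V_g = 0
With fR = 1.22×10⁻⁴ × 886×10³ m = 108 m/s:
V = [fR − √((fR)² − 4 fR V_g)]/2 = [108 − √(108² − 4×108×22)]/2 = 30.7 m/s
Supergeostrophic (V > V_g = 22 m/s), as expected around a high.

31 m/s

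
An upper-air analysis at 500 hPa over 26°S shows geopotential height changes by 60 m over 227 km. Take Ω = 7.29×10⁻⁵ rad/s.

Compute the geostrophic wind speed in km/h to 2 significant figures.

150 km/h

Coriolis parameter at 26°S:
f = 2Ω sin φ = 2 × 7.29×10⁻⁵ × sin 26° = 6.39×10⁻⁵ s⁻¹
Height gradient: |∂Z/∂n| = 60 m / 227000 m = 2.64×10⁻⁴
On a pressure surface, geostrophic balance gives V_g = (g/f)|∂Z/∂n|:
V_g = 9.81 × 2.64×10⁻⁴ / 6.39×10⁻⁵ = 40.6 m/s
Converting: 40.6 m/s × 3.6 = 150 km/h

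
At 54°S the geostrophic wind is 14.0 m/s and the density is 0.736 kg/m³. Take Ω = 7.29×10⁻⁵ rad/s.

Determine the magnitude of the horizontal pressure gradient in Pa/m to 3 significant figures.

1.22×10⁻³ Pa/m

Coriolis parameter at 54°S:
f = 2Ω sin φ = 2 × 7.29×10⁻⁵ × sin 54° = 1.18×10⁻⁴ s⁻¹
Geostrophic balance rearranged: |∂P/∂n| = f ρ V_g
|∂P/∂n| = 1.18×10⁻⁴ × 0.736 × 14.0 = 1.22×10⁻³ Pa/m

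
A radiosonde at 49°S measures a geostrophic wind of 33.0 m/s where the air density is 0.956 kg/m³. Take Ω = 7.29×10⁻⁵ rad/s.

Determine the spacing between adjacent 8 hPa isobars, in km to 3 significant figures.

230 km

Coriolis parameter at 49°S:
f = 2Ω sin φ = 2 × 7.29×10⁻⁵ × sin 49° = 1.10×10⁻⁴ s⁻¹
Geostrophic balance rearranged: |∂P/∂n| = f ρ V_g
|∂P/∂n| = 1.10×10⁻⁴ × 0.956 × 33.0 = 3.47×10⁻³ Pa/m
Isobar spacing: Δn = ΔP/|∂P/∂n| = 800 Pa / 3.47×10⁻³ Pa/m = 230452 m ≈ 230 km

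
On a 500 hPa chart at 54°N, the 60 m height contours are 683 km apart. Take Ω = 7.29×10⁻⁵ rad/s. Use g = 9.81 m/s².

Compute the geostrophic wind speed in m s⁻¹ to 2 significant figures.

Coriolis parameter at 54°N:
f = 2Ω sin φ = 2 × 7.29×10⁻⁵ × sin 54° = 1.18×10⁻⁴ s⁻¹
Height gradient: |∂Z/∂n| = 60 m / 683000 m = 8.78×10⁻⁵
On a pressure surface, geostrophic balance gives V_g = (g/f)|∂Z/∂n|:
V_g = 9.81 × 8.78×10⁻⁵ / 1.18×10⁻⁴ = 7.31 m/s

7.3 m s⁻¹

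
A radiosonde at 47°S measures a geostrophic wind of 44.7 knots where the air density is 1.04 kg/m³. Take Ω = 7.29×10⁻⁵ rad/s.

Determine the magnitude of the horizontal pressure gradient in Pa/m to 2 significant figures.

2.6×10⁻³ Pa/m

Coriolis parameter at 47°S:
f = 2Ω sin φ = 2 × 7.29×10⁻⁵ × sin 47° = 1.07×10⁻⁴ s⁻¹
Wind speed in SI: 44.7 knots = 23.0 m/s
Geostrophic balance rearranged: |∂P/∂n| = f ρ V_g
|∂P/∂n| = 1.07×10⁻⁴ × 1.04 × 23.0 = 2.55×10⁻³ Pa/m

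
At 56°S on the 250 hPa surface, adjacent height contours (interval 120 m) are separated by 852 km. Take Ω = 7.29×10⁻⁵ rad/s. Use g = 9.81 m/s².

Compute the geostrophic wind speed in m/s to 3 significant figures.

Coriolis parameter at 56°S:
f = 2Ω sin φ = 2 × 7.29×10⁻⁵ × sin 56° = 1.21×10⁻⁴ s⁻¹
Height gradient: |∂Z/∂n| = 120 m / 852000 m = 1.41×10⁻⁴
On a pressure surface, geostrophic balance gives V_g = (g/f)|∂Z/∂n|:
V_g = 9.81 × 1.41×10⁻⁴ / 1.21×10⁻⁴ = 11.4 m/s

11.4 m/s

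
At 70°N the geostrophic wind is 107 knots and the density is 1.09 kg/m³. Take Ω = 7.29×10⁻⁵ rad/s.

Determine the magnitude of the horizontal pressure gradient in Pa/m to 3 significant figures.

Coriolis parameter at 70°N:
f = 2Ω sin φ = 2 × 7.29×10⁻⁵ × sin 70° = 1.37×10⁻⁴ s⁻¹
Wind speed in SI: 107 knots = 55.0 m/s
Geostrophic balance rearranged: |∂P/∂n| = f ρ V_g
|∂P/∂n| = 1.37×10⁻⁴ × 1.09 × 55.0 = 8.22×10⁻³ Pa/m

8.22×10⁻³ Pa/m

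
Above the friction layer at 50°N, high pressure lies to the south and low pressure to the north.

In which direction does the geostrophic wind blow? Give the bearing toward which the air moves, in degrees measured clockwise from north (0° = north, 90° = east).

090°

The pressure-gradient force points toward the north (bearing 000°).
Geostrophic balance: in the Northern Hemisphere the Coriolis force deflects motion to the right, so the geostrophic wind blows 90° to the right of the pressure-gradient force (low pressure on the left).
Rotating 000° by 90° clockwise gives 090° — the wind blows toward the east.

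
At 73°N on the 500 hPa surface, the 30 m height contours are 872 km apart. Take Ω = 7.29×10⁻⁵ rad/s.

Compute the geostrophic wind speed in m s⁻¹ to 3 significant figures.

Coriolis parameter at 73°N:
f = 2Ω sin φ = 2 × 7.29×10⁻⁵ × sin 73° = 1.39×10⁻⁴ s⁻¹
Height gradient: |∂Z/∂n| = 30 m / 872000 m = 3.44×10⁻⁵
On a pressure surface, geostrophic balance gives V_g = (g/f)|∂Z/∂n|:
V_g = 9.81 × 3.44×10⁻⁵ / 1.39×10⁻⁴ = 2.42 m/s

2.42 m s⁻¹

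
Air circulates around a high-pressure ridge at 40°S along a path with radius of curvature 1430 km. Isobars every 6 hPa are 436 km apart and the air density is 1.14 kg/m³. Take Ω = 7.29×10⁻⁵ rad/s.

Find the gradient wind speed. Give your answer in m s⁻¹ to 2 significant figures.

Coriolis parameter at 40°S:
f = 2Ω sin φ = 2 × 7.29×10⁻⁵ × sin 40° = 9.37×10⁻⁵ s⁻¹
Pressure gradient: |∂P/∂n| = 600 Pa / 436000 m = 1.38×10⁻³ Pa/m
Geostrophic speed: V_g = |∂P/∂n|/(fρ) = 1.38×10⁻³/(9.37×10⁻⁵ × 1.14) = 12.9 m/s
Around a high, pressure-gradient force acts outward with centrifugal, so Coriolis balances both:
fV = (1/ρ)|∂P/∂n| + V²/R  →  V² − fR·V + fR·V_g = 0
With fR = 9.37×10⁻⁵ × 1430×10³ m = 134 m/s:
V = [fR − √((fR)² − 4 fR V_g)]/2 = [134 − √(134² − 4×134×12.9)]/2 = 14.4 m/s
Supergeostrophic (V > V_g = 12.9 m/s), as expected around a high.

14 m s⁻¹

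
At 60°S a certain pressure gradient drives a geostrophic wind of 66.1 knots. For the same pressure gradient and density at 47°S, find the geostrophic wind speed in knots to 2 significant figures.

With the same pressure gradient and density, V_g ∝ 1/f ∝ 1/sin φ.
V₂ = V₁ · sin φ₁ / sin φ₂ = 66.1 × sin 60° / sin 47°
V₂ = 66.1 × 0.8660/0.7314 = 78 knots

78 knots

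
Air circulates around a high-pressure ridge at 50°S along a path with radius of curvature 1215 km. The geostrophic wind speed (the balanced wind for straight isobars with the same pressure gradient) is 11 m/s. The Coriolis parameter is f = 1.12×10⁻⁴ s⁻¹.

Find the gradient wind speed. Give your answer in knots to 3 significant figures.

23.5 knots

Around a high, pressure-gradient force acts outward with centrifugal, so Coriolis balances both:
fV = (1/ρ)|∂P/∂n| + V²/R  →  V² − fR·V + fR·V_g = 0
With fR = 1.12×10⁻⁴ × 1215×10³ m = 136 m/s:
V = [fR − √((fR)² − 4 fR V_g)]/2 = [136 − √(136² − 4×136×11)]/2 = 12.1 m/s
Supergeostrophic (V > V_g = 11 m/s), as expected around a high.
Converting: 12.1 m/s × 1.944 = 23.5 knots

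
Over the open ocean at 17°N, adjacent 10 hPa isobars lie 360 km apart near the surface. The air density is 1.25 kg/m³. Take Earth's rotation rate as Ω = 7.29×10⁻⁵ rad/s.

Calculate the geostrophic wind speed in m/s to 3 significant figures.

Coriolis parameter at 17°N:
f = 2Ω sin φ = 2 × 7.29×10⁻⁵ × sin 17° = 4.26×10⁻⁵ s⁻¹
Pressure gradient: |∂P/∂n| = 1000 Pa / 360000 m = 2.78×10⁻³ Pa/m
Geostrophic balance (pressure-gradient force = Coriolis force):
V_g = (1/(fρ)) |∂P/∂n| = 2.78×10⁻³ / (4.26×10⁻⁵ × 1.25) = 52.1 m/s

52.1 m/s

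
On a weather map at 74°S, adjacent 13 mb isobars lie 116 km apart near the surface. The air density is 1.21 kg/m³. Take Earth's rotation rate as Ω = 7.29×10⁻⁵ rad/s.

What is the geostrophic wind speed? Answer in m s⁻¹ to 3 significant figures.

66.1 m s⁻¹

Coriolis parameter at 74°S:
f = 2Ω sin φ = 2 × 7.29×10⁻⁵ × sin 74° = 1.40×10⁻⁴ s⁻¹
Pressure gradient: |∂P/∂n| = 1300 Pa / 116000 m = 1.12×10⁻² Pa/m
Geostrophic balance (pressure-gradient force = Coriolis force):
V_g = (1/(fρ)) |∂P/∂n| = 1.12×10⁻² / (1.40×10⁻⁴ × 1.21) = 66.1 m/s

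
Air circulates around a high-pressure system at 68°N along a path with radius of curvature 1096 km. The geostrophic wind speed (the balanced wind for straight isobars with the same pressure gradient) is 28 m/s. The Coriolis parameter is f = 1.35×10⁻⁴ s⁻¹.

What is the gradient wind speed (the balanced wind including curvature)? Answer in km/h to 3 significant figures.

Around a high, pressure-gradient force acts outward with centrifugal, so Coriolis balances both:
fV = (1/ρ)|∂P/∂n| + V²/R  →  V² − fR·V + fR·V_g = 0
With fR = 1.35×10⁻⁴ × 1096×10³ m = 148 m/s:
V = [fR − √((fR)² − 4 fR V_g)]/2 = [148 − √(148² − 4×148×28)]/2 = 37.5 m/s
Supergeostrophic (V > V_g = 28 m/s), as expected around a high.
Converting: 37.5 m/s × 3.6 = 135 km/h

135 km/h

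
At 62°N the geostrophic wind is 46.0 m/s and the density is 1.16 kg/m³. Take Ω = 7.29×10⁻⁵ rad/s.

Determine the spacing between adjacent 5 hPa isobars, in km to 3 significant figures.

Coriolis parameter at 62°N:
f = 2Ω sin φ = 2 × 7.29×10⁻⁵ × sin 62° = 1.29×10⁻⁴ s⁻¹
Geostrophic balance rearranged: |∂P/∂n| = f ρ V_g
|∂P/∂n| = 1.29×10⁻⁴ × 1.16 × 46.0 = 6.87×10⁻³ Pa/m
Isobar spacing: Δn = ΔP/|∂P/∂n| = 500 Pa / 6.87×10⁻³ Pa/m = 72788 m ≈ 72.8 km

72.8 km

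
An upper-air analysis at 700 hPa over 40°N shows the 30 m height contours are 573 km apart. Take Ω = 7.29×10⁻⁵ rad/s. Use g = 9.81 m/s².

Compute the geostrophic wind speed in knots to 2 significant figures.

11 knots

Coriolis parameter at 40°N:
f = 2Ω sin φ = 2 × 7.29×10⁻⁵ × sin 40° = 9.37×10⁻⁵ s⁻¹
Height gradient: |∂Z/∂n| = 30 m / 573000 m = 5.24×10⁻⁵
On a pressure surface, geostrophic balance gives V_g = (g/f)|∂Z/∂n|:
V_g = 9.81 × 5.24×10⁻⁵ / 9.37×10⁻⁵ = 5.48 m/s
Converting: 5.48 m/s × 1.944 = 11 knots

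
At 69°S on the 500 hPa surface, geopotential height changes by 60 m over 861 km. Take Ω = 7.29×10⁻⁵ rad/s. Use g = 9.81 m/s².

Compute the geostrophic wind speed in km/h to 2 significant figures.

18 km/h

Coriolis parameter at 69°S:
f = 2Ω sin φ = 2 × 7.29×10⁻⁵ × sin 69° = 1.36×10⁻⁴ s⁻¹
Height gradient: |∂Z/∂n| = 60 m / 861000 m = 6.97×10⁻⁵
On a pressure surface, geostrophic balance gives V_g = (g/f)|∂Z/∂n|:
V_g = 9.81 × 6.97×10⁻⁵ / 1.36×10⁻⁴ = 5.02 m/s
Converting: 5.02 m/s × 3.6 = 18 km/h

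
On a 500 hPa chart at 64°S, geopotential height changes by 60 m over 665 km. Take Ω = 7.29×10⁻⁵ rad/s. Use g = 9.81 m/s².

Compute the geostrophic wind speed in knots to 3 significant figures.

13.1 knots

Coriolis parameter at 64°S:
f = 2Ω sin φ = 2 × 7.29×10⁻⁵ × sin 64° = 1.31×10⁻⁴ s⁻¹
Height gradient: |∂Z/∂n| = 60 m / 665000 m = 9.02×10⁻⁵
On a pressure surface, geostrophic balance gives V_g = (g/f)|∂Z/∂n|:
V_g = 9.81 × 9.02×10⁻⁵ / 1.31×10⁻⁴ = 6.75 m/s
Converting: 6.75 m/s × 1.944 = 13.1 knots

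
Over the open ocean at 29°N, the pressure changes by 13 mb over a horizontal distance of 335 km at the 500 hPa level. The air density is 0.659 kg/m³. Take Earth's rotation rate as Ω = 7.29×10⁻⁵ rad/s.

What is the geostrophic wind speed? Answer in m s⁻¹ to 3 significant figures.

83.3 m s⁻¹

Coriolis parameter at 29°N:
f = 2Ω sin φ = 2 × 7.29×10⁻⁵ × sin 29° = 7.07×10⁻⁵ s⁻¹
Pressure gradient: |∂P/∂n| = 1300 Pa / 335000 m = 3.88×10⁻³ Pa/m
Geostrophic balance (pressure-gradient force = Coriolis force):
V_g = (1/(fρ)) |∂P/∂n| = 3.88×10⁻³ / (7.07×10⁻⁵ × 0.659) = 83.3 m/s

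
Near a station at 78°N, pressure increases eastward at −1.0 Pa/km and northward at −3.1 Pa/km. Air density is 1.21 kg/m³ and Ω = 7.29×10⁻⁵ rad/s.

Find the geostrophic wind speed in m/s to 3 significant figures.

18.9 m/s

Coriolis parameter at 78°N:
f = 2Ω sin φ = 2 × 7.29×10⁻⁵ × sin 78° = 1.43×10⁻⁴ s⁻¹
Component geostrophic relations (x east, y north):
u_g = −(1/(fρ)) ∂P/∂y,  v_g = (1/(fρ)) ∂P/∂x
u_g = −(−3.1×10⁻³)/(1.43×10⁻⁴ × 1.21) = 18.0 m/s;  v_g = (−1.0×10⁻³)/(1.43×10⁻⁴ × 1.21) = −5.79 m/s
|V_g| = √(u_g² + v_g²) = 18.9 m/s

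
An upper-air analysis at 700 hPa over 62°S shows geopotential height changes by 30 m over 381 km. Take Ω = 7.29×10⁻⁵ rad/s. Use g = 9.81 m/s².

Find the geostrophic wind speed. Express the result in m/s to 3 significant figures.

6.00 m/s

Coriolis parameter at 62°S:
f = 2Ω sin φ = 2 × 7.29×10⁻⁵ × sin 62° = 1.29×10⁻⁴ s⁻¹
Height gradient: |∂Z/∂n| = 30 m / 381000 m = 7.87×10⁻⁵
On a pressure surface, geostrophic balance gives V_g = (g/f)|∂Z/∂n|:
V_g = 9.81 × 7.87×10⁻⁵ / 1.29×10⁻⁴ = 6.00 m/s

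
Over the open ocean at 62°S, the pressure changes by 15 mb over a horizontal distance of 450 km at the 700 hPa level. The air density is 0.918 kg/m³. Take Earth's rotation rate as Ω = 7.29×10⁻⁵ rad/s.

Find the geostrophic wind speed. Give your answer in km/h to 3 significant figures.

Coriolis parameter at 62°S:
f = 2Ω sin φ = 2 × 7.29×10⁻⁵ × sin 62° = 1.29×10⁻⁴ s⁻¹
Pressure gradient: |∂P/∂n| = 1500 Pa / 450000 m = 3.33×10⁻³ Pa/m
Geostrophic balance (pressure-gradient force = Coriolis force):
V_g = (1/(fρ)) |∂P/∂n| = 3.33×10⁻³ / (1.29×10⁻⁴ × 0.918) = 28.2 m/s
Converting: 28.2 m/s × 3.6 = 102 km/h

102 km/h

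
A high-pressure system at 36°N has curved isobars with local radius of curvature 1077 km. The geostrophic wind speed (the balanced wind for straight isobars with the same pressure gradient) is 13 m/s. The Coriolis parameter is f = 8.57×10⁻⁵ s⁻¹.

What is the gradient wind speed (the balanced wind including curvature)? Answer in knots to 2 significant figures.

Around a high, pressure-gradient force acts outward with centrifugal, so Coriolis balances both:
fV = (1/ρ)|∂P/∂n| + V²/R  →  V² − fR·V + fR·V_g = 0
With fR = 8.57×10⁻⁵ × 1077×10³ m = 92.3 m/s:
V = [fR − √((fR)² − 4 fR V_g)]/2 = [92.3 − √(92.3² − 4×92.3×13)]/2 = 15.7 m/s
Supergeostrophic (V > V_g = 13 m/s), as expected around a high.
Converting: 15.7 m/s × 1.944 = 30 knots

30 knots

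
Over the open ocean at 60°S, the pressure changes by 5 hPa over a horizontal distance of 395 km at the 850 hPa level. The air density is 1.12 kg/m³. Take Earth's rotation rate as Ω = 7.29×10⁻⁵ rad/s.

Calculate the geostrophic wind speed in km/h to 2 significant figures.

32 km/h

Coriolis parameter at 60°S:
f = 2Ω sin φ = 2 × 7.29×10⁻⁵ × sin 60° = 1.26×10⁻⁴ s⁻¹
Pressure gradient: |∂P/∂n| = 500 Pa / 395000 m = 1.27×10⁻³ Pa/m
Geostrophic balance (pressure-gradient force = Coriolis force):
V_g = (1/(fρ)) |∂P/∂n| = 1.27×10⁻³ / (1.26×10⁻⁴ × 1.12) = 8.95 m/s
Converting: 8.95 m/s × 3.6 = 32 km/h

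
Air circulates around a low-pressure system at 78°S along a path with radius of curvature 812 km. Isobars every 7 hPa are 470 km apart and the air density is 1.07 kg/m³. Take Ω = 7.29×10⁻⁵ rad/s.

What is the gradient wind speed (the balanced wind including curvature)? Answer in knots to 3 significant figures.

17.6 knots

Coriolis parameter at 78°S:
f = 2Ω sin φ = 2 × 7.29×10⁻⁵ × sin 78° = 1.43×10⁻⁴ s⁻¹
Pressure gradient: |∂P/∂n| = 700 Pa / 470000 m = 1.49×10⁻³ Pa/m
Geostrophic speed: V_g = |∂P/∂n|/(fρ) = 1.49×10⁻³/(1.43×10⁻⁴ × 1.07) = 9.76 m/s
Around a low, centrifugal force acts outward with Coriolis, so pressure-gradient force balances both:
(1/ρ)|∂P/∂n| = fV + V²/R  →  V² + fR·V − fR·V_g = 0
With fR = 1.43×10⁻⁴ × 812×10³ m = 116 m/s:
V = [−fR + √((fR)² + 4 fR V_g)]/2 = [−116 + √(116² + 4×116×9.76)]/2 = 9.05 m/s
Subgeostrophic (V < V_g = 9.76 m/s), as expected around a low.
Converting: 9.05 m/s × 1.944 = 17.6 knots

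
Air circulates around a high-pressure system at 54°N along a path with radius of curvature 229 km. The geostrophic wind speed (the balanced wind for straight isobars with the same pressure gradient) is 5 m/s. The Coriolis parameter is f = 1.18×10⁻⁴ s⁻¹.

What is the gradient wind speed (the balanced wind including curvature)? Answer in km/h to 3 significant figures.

Around a high, pressure-gradient force acts outward with centrifugal, so Coriolis balances both:
fV = (1/ρ)|∂P/∂n| + V²/R  →  V² − fR·V + fR·V_g = 0
With fR = 1.18×10⁻⁴ × 229×10³ m = 27.0 m/s:
V = [fR − √((fR)² − 4 fR V_g)]/2 = [27.0 − √(27.0² − 4×27.0×5)]/2 = 6.62 m/s
Supergeostrophic (V > V_g = 5 m/s), as expected around a high.
Converting: 6.62 m/s × 3.6 = 23.8 km/h

23.8 km/h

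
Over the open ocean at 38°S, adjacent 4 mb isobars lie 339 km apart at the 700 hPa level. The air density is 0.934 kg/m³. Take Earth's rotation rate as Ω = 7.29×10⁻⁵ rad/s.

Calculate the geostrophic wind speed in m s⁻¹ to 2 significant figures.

Coriolis parameter at 38°S:
f = 2Ω sin φ = 2 × 7.29×10⁻⁵ × sin 38° = 8.98×10⁻⁵ s⁻¹
Pressure gradient: |∂P/∂n| = 400 Pa / 339000 m = 1.18×10⁻³ Pa/m
Geostrophic balance (pressure-gradient force = Coriolis force):
V_g = (1/(fρ)) |∂P/∂n| = 1.18×10⁻³ / (8.98×10⁻⁵ × 0.934) = 14.1 m/s

14 m s⁻¹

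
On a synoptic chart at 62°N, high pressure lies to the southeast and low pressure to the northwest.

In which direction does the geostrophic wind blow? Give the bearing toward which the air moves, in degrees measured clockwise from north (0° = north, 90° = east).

The pressure-gradient force points toward the northwest (bearing 315°).
Geostrophic balance: in the Northern Hemisphere the Coriolis force deflects motion to the right, so the geostrophic wind blows 90° to the right of the pressure-gradient force (low pressure on the left).
Rotating 315° by 90° clockwise gives 045° — the wind blows toward the northeast.

045°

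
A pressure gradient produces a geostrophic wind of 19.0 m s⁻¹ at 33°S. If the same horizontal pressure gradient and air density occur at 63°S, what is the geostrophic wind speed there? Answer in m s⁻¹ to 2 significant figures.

12 m s⁻¹

With the same pressure gradient and density, V_g ∝ 1/f ∝ 1/sin φ.
V₂ = V₁ · sin φ₁ / sin φ₂ = 19.0 × sin 33° / sin 63°
V₂ = 19.0 × 0.5446/0.8910 = 12 m s⁻¹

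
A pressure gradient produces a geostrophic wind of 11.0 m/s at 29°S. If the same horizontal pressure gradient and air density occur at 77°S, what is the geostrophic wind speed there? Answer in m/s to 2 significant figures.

5.5 m/s

With the same pressure gradient and density, V_g ∝ 1/f ∝ 1/sin φ.
V₂ = V₁ · sin φ₁ / sin φ₂ = 11.0 × sin 29° / sin 77°
V₂ = 11.0 × 0.4848/0.9744 = 5.5 m/s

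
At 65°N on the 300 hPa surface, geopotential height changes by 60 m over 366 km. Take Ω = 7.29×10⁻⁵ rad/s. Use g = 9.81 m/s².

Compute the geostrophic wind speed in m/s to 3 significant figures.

12.2 m/s

Coriolis parameter at 65°N:
f = 2Ω sin φ = 2 × 7.29×10⁻⁵ × sin 65° = 1.32×10⁻⁴ s⁻¹
Height gradient: |∂Z/∂n| = 60 m / 366000 m = 1.64×10⁻⁴
On a pressure surface, geostrophic balance gives V_g = (g/f)|∂Z/∂n|:
V_g = 9.81 × 1.64×10⁻⁴ / 1.32×10⁻⁴ = 12.2 m/s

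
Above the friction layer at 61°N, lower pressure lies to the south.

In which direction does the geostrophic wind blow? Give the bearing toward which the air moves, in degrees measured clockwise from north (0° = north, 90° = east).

270°

The pressure-gradient force points toward the south (bearing 180°).
Geostrophic balance: in the Northern Hemisphere the Coriolis force deflects motion to the right, so the geostrophic wind blows 90° to the right of the pressure-gradient force (low pressure on the left).
Rotating 180° by 90° clockwise gives 270° — the wind blows toward the west.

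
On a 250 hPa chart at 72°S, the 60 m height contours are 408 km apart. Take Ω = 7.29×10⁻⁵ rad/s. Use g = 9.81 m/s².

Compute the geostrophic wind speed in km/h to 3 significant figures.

37.5 km/h

Coriolis parameter at 72°S:
f = 2Ω sin φ = 2 × 7.29×10⁻⁵ × sin 72° = 1.39×10⁻⁴ s⁻¹
Height gradient: |∂Z/∂n| = 60 m / 408000 m = 1.47×10⁻⁴
On a pressure surface, geostrophic balance gives V_g = (g/f)|∂Z/∂n|:
V_g = 9.81 × 1.47×10⁻⁴ / 1.39×10⁻⁴ = 10.4 m/s
Converting: 10.4 m/s × 3.6 = 37.5 km/h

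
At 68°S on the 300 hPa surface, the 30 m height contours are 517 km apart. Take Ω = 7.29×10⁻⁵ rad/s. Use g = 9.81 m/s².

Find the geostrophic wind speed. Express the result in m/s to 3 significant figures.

4.21 m/s

Coriolis parameter at 68°S:
f = 2Ω sin φ = 2 × 7.29×10⁻⁵ × sin 68° = 1.35×10⁻⁴ s⁻¹
Height gradient: |∂Z/∂n| = 30 m / 517000 m = 5.80×10⁻⁵
On a pressure surface, geostrophic balance gives V_g = (g/f)|∂Z/∂n|:
V_g = 9.81 × 5.80×10⁻⁵ / 1.35×10⁻⁴ = 4.21 m/s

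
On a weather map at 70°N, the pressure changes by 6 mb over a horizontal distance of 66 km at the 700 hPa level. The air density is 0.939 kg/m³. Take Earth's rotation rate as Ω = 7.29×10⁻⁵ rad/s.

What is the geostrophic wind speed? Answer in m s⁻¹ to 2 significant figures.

71 m s⁻¹

Coriolis parameter at 70°N:
f = 2Ω sin φ = 2 × 7.29×10⁻⁵ × sin 70° = 1.37×10⁻⁴ s⁻¹
Pressure gradient: |∂P/∂n| = 600 Pa / 66000 m = 9.09×10⁻³ Pa/m
Geostrophic balance (pressure-gradient force = Coriolis force):
V_g = (1/(fρ)) |∂P/∂n| = 9.09×10⁻³ / (1.37×10⁻⁴ × 0.939) = 70.7 m/s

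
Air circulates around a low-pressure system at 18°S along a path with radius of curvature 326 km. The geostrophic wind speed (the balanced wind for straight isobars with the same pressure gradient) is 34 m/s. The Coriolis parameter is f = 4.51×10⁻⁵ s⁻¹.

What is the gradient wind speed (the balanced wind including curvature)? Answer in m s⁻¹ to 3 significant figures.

Around a low, centrifugal force acts outward with Coriolis, so pressure-gradient force balances both:
(1/ρ)|∂P/∂n| = fV + V²/R  →  V² + fR·V − fR·V_g = 0
With fR = 4.51×10⁻⁵ × 326×10³ m = 14.7 m/s:
V = [−fR + √((fR)² + 4 fR V_g)]/2 = [−14.7 + √(14.7² + 4×14.7×34)]/2 = 16.2 m/s
Subgeostrophic (V < V_g = 34 m/s), as expected around a low.

16.2 m s⁻¹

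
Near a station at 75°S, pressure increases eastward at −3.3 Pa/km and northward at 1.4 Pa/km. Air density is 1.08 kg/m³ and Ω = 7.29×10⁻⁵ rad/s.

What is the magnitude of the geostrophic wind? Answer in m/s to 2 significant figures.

Coriolis parameter at 75°S:
f = 2Ω sin φ = 2 × 7.29×10⁻⁵ × sin 75° = 1.41×10⁻⁴ s⁻¹
In the Southern Hemisphere f is negative: f = −1.41×10⁻⁴ s⁻¹.
Component geostrophic relations (x east, y north):
u_g = −(1/(fρ)) ∂P/∂y,  v_g = (1/(fρ)) ∂P/∂x
u_g = −(1.4×10⁻³)/(−1.41×10⁻⁴ × 1.08) = 9.20 m/s;  v_g = (−3.3×10⁻³)/(−1.41×10⁻⁴ × 1.08) = 21.7 m/s
|V_g| = √(u_g² + v_g²) = 23.6 m/s

24 m/s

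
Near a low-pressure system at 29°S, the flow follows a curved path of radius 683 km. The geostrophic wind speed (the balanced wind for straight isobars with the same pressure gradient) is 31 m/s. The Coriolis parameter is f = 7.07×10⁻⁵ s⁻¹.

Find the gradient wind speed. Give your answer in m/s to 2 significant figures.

21 m/s

Around a low, centrifugal force acts outward with Coriolis, so pressure-gradient force balances both:
(1/ρ)|∂P/∂n| = fV + V²/R  →  V² + fR·V − fR·V_g = 0
With fR = 7.07×10⁻⁵ × 683×10³ m = 48.3 m/s:
V = [−fR + √((fR)² + 4 fR V_g)]/2 = [−48.3 + √(48.3² + 4×48.3×31)]/2 = 21.5 m/s
Subgeostrophic (V < V_g = 31 m/s), as expected around a low.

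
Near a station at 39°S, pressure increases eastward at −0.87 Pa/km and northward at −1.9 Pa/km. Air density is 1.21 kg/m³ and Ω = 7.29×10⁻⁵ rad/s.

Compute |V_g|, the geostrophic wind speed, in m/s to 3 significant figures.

Coriolis parameter at 39°S:
f = 2Ω sin φ = 2 × 7.29×10⁻⁵ × sin 39° = 9.18×10⁻⁵ s⁻¹
In the Southern Hemisphere f is negative: f = −9.18×10⁻⁵ s⁻¹.
Component geostrophic relations (x east, y north):
u_g = −(1/(fρ)) ∂P/∂y,  v_g = (1/(fρ)) ∂P/∂x
u_g = −(−1.9×10⁻³)/(−9.18×10⁻⁵ × 1.21) = −17.1 m/s;  v_g = (−0.87×10⁻³)/(−9.18×10⁻⁵ × 1.21) = 7.84 m/s
|V_g| = √(u_g² + v_g²) = 18.8 m/s

18.8 m/s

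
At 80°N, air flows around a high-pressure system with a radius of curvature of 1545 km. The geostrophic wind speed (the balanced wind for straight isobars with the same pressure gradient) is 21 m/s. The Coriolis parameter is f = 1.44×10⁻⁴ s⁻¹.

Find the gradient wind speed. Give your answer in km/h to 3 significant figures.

84.5 km/h

Around a high, pressure-gradient force acts outward with centrifugal, so Coriolis balances both:
fV = (1/ρ)|∂P/∂n| + V²/R  →  V² − fR·V + fR·V_g = 0
With fR = 1.44×10⁻⁴ × 1545×10³ m = 222 m/s:
V = [fR − √((fR)² − 4 fR V_g)]/2 = [222 − √(222² − 4×222×21)]/2 = 23.5 m/s
Supergeostrophic (V > V_g = 21 m/s), as expected around a high.
Converting: 23.5 m/s × 3.6 = 84.5 km/h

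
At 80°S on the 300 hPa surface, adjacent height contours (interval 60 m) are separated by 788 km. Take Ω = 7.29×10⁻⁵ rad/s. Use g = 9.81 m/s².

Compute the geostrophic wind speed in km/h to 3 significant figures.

18.7 km/h

Coriolis parameter at 80°S:
f = 2Ω sin φ = 2 × 7.29×10⁻⁵ × sin 80° = 1.44×10⁻⁴ s⁻¹
Height gradient: |∂Z/∂n| = 60 m / 788000 m = 7.61×10⁻⁵
On a pressure surface, geostrophic balance gives V_g = (g/f)|∂Z/∂n|:
V_g = 9.81 × 7.61×10⁻⁵ / 1.44×10⁻⁴ = 5.20 m/s
Converting: 5.20 m/s × 3.6 = 18.7 km/h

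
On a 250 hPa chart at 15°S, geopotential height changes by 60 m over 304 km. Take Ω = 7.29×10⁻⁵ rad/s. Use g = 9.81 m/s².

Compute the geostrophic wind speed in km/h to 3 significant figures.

Coriolis parameter at 15°S:
f = 2Ω sin φ = 2 × 7.29×10⁻⁵ × sin 15° = 3.77×10⁻⁵ s⁻¹
Height gradient: |∂Z/∂n| = 60 m / 304000 m = 1.97×10⁻⁴
On a pressure surface, geostrophic balance gives V_g = (g/f)|∂Z/∂n|:
V_g = 9.81 × 1.97×10⁻⁴ / 3.77×10⁻⁵ = 51.3 m/s
Converting: 51.3 m/s × 3.6 = 185 km/h

185 km/h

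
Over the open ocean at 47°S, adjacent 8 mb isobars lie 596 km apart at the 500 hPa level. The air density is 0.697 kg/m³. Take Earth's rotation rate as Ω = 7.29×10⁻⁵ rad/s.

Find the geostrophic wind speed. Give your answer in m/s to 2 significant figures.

18 m/s

Coriolis parameter at 47°S:
f = 2Ω sin φ = 2 × 7.29×10⁻⁵ × sin 47° = 1.07×10⁻⁴ s⁻¹
Pressure gradient: |∂P/∂n| = 800 Pa / 596000 m = 1.34×10⁻³ Pa/m
Geostrophic balance (pressure-gradient force = Coriolis force):
V_g = (1/(fρ)) |∂P/∂n| = 1.34×10⁻³ / (1.07×10⁻⁴ × 0.697) = 18.1 m/s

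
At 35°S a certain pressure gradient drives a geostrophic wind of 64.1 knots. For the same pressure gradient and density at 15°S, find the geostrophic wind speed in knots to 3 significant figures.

142 knots

With the same pressure gradient and density, V_g ∝ 1/f ∝ 1/sin φ.
V₂ = V₁ · sin φ₁ / sin φ₂ = 64.1 × sin 35° / sin 15°
V₂ = 64.1 × 0.5736/0.2588 = 142 knots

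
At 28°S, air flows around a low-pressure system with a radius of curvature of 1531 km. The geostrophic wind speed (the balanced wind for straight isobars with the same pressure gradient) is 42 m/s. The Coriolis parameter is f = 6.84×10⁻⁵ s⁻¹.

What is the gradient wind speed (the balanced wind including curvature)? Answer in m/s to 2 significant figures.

Around a low, centrifugal force acts outward with Coriolis, so pressure-gradient force balances both:
(1/ρ)|∂P/∂n| = fV + V²/R  →  V² + fR·V − fR·V_g = 0
With fR = 6.84×10⁻⁵ × 1531×10³ m = 105 m/s:
V = [−fR + √((fR)² + 4 fR V_g)]/2 = [−105 + √(105² + 4×105×42)]/2 = 32.1 m/s
Subgeostrophic (V < V_g = 42 m/s), as expected around a low.

32 m/s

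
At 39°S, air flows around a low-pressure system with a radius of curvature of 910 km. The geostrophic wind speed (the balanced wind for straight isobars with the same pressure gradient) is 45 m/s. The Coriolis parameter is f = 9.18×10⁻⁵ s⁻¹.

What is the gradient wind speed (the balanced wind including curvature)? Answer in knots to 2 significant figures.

Around a low, centrifugal force acts outward with Coriolis, so pressure-gradient force balances both:
(1/ρ)|∂P/∂n| = fV + V²/R  →  V² + fR·V − fR·V_g = 0
With fR = 9.18×10⁻⁵ × 910×10³ m = 83.5 m/s:
V = [−fR + √((fR)² + 4 fR V_g)]/2 = [−83.5 + √(83.5² + 4×83.5×45)]/2 = 32.4 m/s
Subgeostrophic (V < V_g = 45 m/s), as expected around a low.
Converting: 32.4 m/s × 1.944 = 63 knots

63 knots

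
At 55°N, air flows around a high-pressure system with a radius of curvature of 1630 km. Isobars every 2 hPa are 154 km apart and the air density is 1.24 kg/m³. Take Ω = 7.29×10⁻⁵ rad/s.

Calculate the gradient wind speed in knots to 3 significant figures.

17.9 knots

Coriolis parameter at 55°N:
f = 2Ω sin φ = 2 × 7.29×10⁻⁵ × sin 55° = 1.19×10⁻⁴ s⁻¹
Pressure gradient: |∂P/∂n| = 200 Pa / 154000 m = 1.30×10⁻³ Pa/m
Geostrophic speed: V_g = |∂P/∂n|/(fρ) = 1.30×10⁻³/(1.19×10⁻⁴ × 1.24) = 8.77 m/s
Around a high, pressure-gradient force acts outward with centrifugal, so Coriolis balances both:
fV = (1/ρ)|∂P/∂n| + V²/R  →  V² − fR·V + fR·V_g = 0
With fR = 1.19×10⁻⁴ × 1630×10³ m = 195 m/s:
V = [fR − √((fR)² − 4 fR V_g)]/2 = [195 − √(195² − 4×195×8.77)]/2 = 9.2 m/s
Supergeostrophic (V > V_g = 8.77 m/s), as expected around a high.
Converting: 9.2 m/s × 1.944 = 17.9 knots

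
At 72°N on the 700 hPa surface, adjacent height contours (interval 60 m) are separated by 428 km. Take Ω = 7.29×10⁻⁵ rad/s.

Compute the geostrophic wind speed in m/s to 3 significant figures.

Coriolis parameter at 72°N:
f = 2Ω sin φ = 2 × 7.29×10⁻⁵ × sin 72° = 1.39×10⁻⁴ s⁻¹
Height gradient: |∂Z/∂n| = 60 m / 428000 m = 1.40×10⁻⁴
On a pressure surface, geostrophic balance gives V_g = (g/f)|∂Z/∂n|:
V_g = 9.81 × 1.40×10⁻⁴ / 1.39×10⁻⁴ = 9.92 m/s

9.92 m/s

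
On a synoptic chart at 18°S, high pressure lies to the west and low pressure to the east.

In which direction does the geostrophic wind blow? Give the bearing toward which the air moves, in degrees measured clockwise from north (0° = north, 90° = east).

The pressure-gradient force points toward the east (bearing 090°).
Geostrophic balance: in the Southern Hemisphere the Coriolis force deflects motion to the left, so the geostrophic wind blows 90° to the left of the pressure-gradient force (low pressure on the right).
Rotating 090° by 90° counterclockwise gives 000° — the wind blows toward the north.

000°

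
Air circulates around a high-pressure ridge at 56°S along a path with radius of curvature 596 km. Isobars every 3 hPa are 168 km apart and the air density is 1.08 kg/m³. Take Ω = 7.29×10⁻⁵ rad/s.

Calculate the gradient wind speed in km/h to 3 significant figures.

66.1 km/h

Coriolis parameter at 56°S:
f = 2Ω sin φ = 2 × 7.29×10⁻⁵ × sin 56° = 1.21×10⁻⁴ s⁻¹
Pressure gradient: |∂P/∂n| = 300 Pa / 168000 m = 1.79×10⁻³ Pa/m
Geostrophic speed: V_g = |∂P/∂n|/(fρ) = 1.79×10⁻³/(1.21×10⁻⁴ × 1.08) = 13.7 m/s
Around a high, pressure-gradient force acts outward with centrifugal, so Coriolis balances both:
fV = (1/ρ)|∂P/∂n| + V²/R  →  V² − fR·V + fR·V_g = 0
With fR = 1.21×10⁻⁴ × 596×10³ m = 72.0 m/s:
V = [fR − √((fR)² − 4 fR V_g)]/2 = [72.0 − √(72.0² − 4×72.0×13.7)]/2 = 18.4 m/s
Supergeostrophic (V > V_g = 13.7 m/s), as expected around a high.
Converting: 18.4 m/s × 3.6 = 66.1 km/h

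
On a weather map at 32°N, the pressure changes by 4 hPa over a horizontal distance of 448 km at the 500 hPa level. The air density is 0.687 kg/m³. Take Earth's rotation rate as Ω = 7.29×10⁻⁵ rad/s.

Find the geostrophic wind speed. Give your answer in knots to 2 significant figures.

33 knots

Coriolis parameter at 32°N:
f = 2Ω sin φ = 2 × 7.29×10⁻⁵ × sin 32° = 7.73×10⁻⁵ s⁻¹
Pressure gradient: |∂P/∂n| = 400 Pa / 448000 m = 8.93×10⁻⁴ Pa/m
Geostrophic balance (pressure-gradient force = Coriolis force):
V_g = (1/(fρ)) |∂P/∂n| = 8.93×10⁻⁴ / (7.73×10⁻⁵ × 0.687) = 16.8 m/s
Converting: 16.8 m/s × 1.944 = 33 knots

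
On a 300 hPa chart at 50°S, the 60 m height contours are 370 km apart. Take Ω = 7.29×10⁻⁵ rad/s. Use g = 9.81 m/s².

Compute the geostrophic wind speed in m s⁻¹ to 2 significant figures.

14 m s⁻¹

Coriolis parameter at 50°S:
f = 2Ω sin φ = 2 × 7.29×10⁻⁵ × sin 50° = 1.12×10⁻⁴ s⁻¹
Height gradient: |∂Z/∂n| = 60 m / 370000 m = 1.62×10⁻⁴
On a pressure surface, geostrophic balance gives V_g = (g/f)|∂Z/∂n|:
V_g = 9.81 × 1.62×10⁻⁴ / 1.12×10⁻⁴ = 14.2 m/s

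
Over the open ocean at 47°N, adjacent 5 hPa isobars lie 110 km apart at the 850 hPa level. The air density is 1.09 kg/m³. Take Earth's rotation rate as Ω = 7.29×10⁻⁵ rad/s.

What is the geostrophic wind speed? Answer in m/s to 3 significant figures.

Coriolis parameter at 47°N:
f = 2Ω sin φ = 2 × 7.29×10⁻⁵ × sin 47° = 1.07×10⁻⁴ s⁻¹
Pressure gradient: |∂P/∂n| = 500 Pa / 110000 m = 4.55×10⁻³ Pa/m
Geostrophic balance (pressure-gradient force = Coriolis force):
V_g = (1/(fρ)) |∂P/∂n| = 4.55×10⁻³ / (1.07×10⁻⁴ × 1.09) = 39.1 m/s

39.1 m/s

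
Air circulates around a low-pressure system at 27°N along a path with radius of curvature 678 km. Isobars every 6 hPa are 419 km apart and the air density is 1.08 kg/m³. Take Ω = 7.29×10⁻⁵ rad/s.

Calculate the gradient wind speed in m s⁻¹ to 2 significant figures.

15 m s⁻¹

Coriolis parameter at 27°N:
f = 2Ω sin φ = 2 × 7.29×10⁻⁵ × sin 27° = 6.62×10⁻⁵ s⁻¹
Pressure gradient: |∂P/∂n| = 600 Pa / 419000 m = 1.43×10⁻³ Pa/m
Geostrophic speed: V_g = |∂P/∂n|/(fρ) = 1.43×10⁻³/(6.62×10⁻⁵ × 1.08) = 20.0 m/s
Around a low, centrifugal force acts outward with Coriolis, so pressure-gradient force balances both:
(1/ρ)|∂P/∂n| = fV + V²/R  →  V² + fR·V − fR·V_g = 0
With fR = 6.62×10⁻⁵ × 678×10³ m = 44.9 m/s:
V = [−fR + √((fR)² + 4 fR V_g)]/2 = [−44.9 + √(44.9² + 4×44.9×20)]/2 = 15 m/s
Subgeostrophic (V < V_g = 20 m/s), as expected around a low.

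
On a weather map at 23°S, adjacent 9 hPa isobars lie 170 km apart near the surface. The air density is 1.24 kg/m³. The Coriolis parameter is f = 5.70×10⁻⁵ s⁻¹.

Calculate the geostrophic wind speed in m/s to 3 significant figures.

74.9 m/s

Pressure gradient: |∂P/∂n| = 900 Pa / 170000 m = 5.29×10⁻³ Pa/m
Geostrophic balance (pressure-gradient force = Coriolis force):
V_g = (1/(fρ)) |∂P/∂n| = 5.29×10⁻³ / (5.70×10⁻⁵ × 1.24) = 74.9 m/s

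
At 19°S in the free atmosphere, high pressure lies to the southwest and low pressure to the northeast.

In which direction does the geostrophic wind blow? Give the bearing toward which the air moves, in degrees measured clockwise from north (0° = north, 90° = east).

315°

The pressure-gradient force points toward the northeast (bearing 045°).
Geostrophic balance: in the Southern Hemisphere the Coriolis force deflects motion to the left, so the geostrophic wind blows 90° to the left of the pressure-gradient force (low pressure on the right).
Rotating 045° by 90° counterclockwise gives 315° — the wind blows toward the northwest.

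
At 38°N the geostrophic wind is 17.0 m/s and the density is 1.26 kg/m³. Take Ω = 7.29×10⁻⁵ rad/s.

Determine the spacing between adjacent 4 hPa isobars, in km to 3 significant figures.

208 km

Coriolis parameter at 38°N:
f = 2Ω sin φ = 2 × 7.29×10⁻⁵ × sin 38° = 8.98×10⁻⁵ s⁻¹
Geostrophic balance rearranged: |∂P/∂n| = f ρ V_g
|∂P/∂n| = 8.98×10⁻⁵ × 1.26 × 17.0 = 1.92×10⁻³ Pa/m
Isobar spacing: Δn = ΔP/|∂P/∂n| = 400 Pa / 1.92×10⁻³ Pa/m = 208037 m ≈ 208 km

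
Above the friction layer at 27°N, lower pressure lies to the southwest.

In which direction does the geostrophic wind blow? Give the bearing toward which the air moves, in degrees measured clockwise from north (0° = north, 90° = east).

315°

The pressure-gradient force points toward the southwest (bearing 225°).
Geostrophic balance: in the Northern Hemisphere the Coriolis force deflects motion to the right, so the geostrophic wind blows 90° to the right of the pressure-gradient force (low pressure on the left).
Rotating 225° by 90° clockwise gives 315° — the wind blows toward the northwest.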